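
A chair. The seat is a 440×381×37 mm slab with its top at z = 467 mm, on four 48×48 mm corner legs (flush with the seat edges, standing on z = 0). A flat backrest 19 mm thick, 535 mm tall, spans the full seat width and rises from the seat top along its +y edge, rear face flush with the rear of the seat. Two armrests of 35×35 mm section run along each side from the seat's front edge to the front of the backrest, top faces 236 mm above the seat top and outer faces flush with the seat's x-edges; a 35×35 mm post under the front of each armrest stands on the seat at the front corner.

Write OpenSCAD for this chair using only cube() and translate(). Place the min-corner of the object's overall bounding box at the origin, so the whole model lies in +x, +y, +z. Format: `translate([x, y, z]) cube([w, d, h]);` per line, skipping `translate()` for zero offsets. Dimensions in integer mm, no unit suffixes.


translate([0, 0, 430]) cube([440, 381, 37]);
cube([48, 48, 430]);
translate([392, 0, 0]) cube([48, 48, 430]);
translate([0, 333, 0]) cube([48, 48, 430]);
translate([392, 333, 0]) cube([48, 48, 430]);
translate([0, 362, 467]) cube([440, 19, 535]);
translate([0, 0, 668]) cube([35, 362, 35]);
translate([405, 0, 668]) cube([35, 362, 35]);
translate([0, 0, 467]) cube([35, 35, 201]);
translate([405, 0, 467]) cube([35, 35, 201]);


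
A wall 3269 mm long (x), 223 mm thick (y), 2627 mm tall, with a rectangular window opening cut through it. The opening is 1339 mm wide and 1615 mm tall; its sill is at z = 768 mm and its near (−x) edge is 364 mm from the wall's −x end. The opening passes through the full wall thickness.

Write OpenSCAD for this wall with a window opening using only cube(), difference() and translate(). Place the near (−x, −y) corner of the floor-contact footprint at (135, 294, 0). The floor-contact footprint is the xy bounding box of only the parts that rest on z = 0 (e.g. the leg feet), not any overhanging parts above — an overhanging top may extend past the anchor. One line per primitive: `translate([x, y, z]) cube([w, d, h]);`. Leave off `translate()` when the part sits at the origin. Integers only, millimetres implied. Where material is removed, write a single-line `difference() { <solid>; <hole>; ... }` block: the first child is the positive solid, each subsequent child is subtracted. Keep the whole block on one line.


difference() { translate([135, 294, 0]) cube([3269, 223, 2627]); translate([499, 294, 768]) cube([1339, 223, 1615]); }


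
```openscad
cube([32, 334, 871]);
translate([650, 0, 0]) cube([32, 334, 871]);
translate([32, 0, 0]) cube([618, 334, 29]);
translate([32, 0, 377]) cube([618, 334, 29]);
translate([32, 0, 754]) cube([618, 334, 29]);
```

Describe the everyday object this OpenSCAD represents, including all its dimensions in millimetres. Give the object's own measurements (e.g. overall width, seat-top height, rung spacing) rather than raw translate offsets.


An open bookshelf. Two side panels, each 32 mm thick, 334 mm deep and 871 mm tall, stand 682 mm apart (outside-to-outside). Between them sit 3 shelves, each 29 mm thick and 334 mm deep, spanning the full gap between the sides. The bottom shelf rests on the floor (its underside at z = 0) and the clear gap between one shelf's top and the next shelf's underside is 348 mm.


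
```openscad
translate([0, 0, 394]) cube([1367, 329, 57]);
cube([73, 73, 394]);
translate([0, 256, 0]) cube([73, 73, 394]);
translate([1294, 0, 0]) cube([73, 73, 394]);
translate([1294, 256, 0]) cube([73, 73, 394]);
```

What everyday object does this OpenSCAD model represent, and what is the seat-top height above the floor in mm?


A bench. The seat-top height is 451 mm.

A long slab on four corner posts — a bench. The slab sits at z = 394 with thickness 57, so the top is 394 + 57 = 451 mm.


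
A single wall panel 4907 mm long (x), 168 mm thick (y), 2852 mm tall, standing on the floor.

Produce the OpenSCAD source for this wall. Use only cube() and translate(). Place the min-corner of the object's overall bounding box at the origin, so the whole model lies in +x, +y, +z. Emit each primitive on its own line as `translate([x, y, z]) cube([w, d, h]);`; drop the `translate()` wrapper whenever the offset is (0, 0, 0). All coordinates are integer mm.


cube([4907, 168, 2852]);


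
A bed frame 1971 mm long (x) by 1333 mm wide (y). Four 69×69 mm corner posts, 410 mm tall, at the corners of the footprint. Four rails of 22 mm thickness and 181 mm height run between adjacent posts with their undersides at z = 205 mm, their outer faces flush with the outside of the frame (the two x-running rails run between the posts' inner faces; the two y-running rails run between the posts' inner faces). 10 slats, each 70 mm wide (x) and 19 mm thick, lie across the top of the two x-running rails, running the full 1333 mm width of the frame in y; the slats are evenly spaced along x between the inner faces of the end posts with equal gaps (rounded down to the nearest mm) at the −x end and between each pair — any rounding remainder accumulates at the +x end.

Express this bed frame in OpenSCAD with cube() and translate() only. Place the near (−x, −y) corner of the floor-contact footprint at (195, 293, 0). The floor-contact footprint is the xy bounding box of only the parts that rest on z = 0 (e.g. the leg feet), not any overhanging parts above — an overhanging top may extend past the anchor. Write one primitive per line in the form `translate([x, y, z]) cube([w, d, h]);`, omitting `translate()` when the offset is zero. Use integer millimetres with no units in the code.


translate([195, 293, 0]) cube([69, 69, 410]);
translate([195, 1557, 0]) cube([69, 69, 410]);
translate([2097, 293, 0]) cube([69, 69, 410]);
translate([2097, 1557, 0]) cube([69, 69, 410]);
translate([264, 293, 205]) cube([1833, 22, 181]);
translate([264, 1604, 205]) cube([1833, 22, 181]);
translate([195, 362, 205]) cube([22, 1195, 181]);
translate([2144, 362, 205]) cube([22, 1195, 181]);
translate([367, 293, 386]) cube([70, 1333, 19]);
translate([540, 293, 386]) cube([70, 1333, 19]);
translate([713, 293, 386]) cube([70, 1333, 19]);
translate([886, 293, 386]) cube([70, 1333, 19]);
translate([1059, 293, 386]) cube([70, 1333, 19]);
translate([1232, 293, 386]) cube([70, 1333, 19]);
translate([1405, 293, 386]) cube([70, 1333, 19]);
translate([1578, 293, 386]) cube([70, 1333, 19]);
translate([1751, 293, 386]) cube([70, 1333, 19]);
translate([1924, 293, 386]) cube([70, 1333, 19]);


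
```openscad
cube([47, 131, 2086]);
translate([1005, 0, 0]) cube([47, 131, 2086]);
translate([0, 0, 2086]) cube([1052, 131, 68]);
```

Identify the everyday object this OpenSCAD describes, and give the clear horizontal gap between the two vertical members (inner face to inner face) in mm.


A door frame. The clear opening width is 958 mm.

Two 2086 mm tall posts with a header on top — a door frame. The left jamb is 47 mm wide at x = 0; the right jamb starts at x = 1005. The clear opening is 1005 − 47 = 958 mm.


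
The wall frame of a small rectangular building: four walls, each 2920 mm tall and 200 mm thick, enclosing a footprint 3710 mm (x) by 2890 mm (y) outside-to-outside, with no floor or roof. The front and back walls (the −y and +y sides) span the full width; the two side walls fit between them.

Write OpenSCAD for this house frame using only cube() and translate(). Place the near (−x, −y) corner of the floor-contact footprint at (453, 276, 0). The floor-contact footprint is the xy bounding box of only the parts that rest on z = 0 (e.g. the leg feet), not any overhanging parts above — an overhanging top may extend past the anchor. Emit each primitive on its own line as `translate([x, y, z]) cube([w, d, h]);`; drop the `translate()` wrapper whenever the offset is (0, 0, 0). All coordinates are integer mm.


translate([453, 276, 0]) cube([3710, 200, 2920]);
translate([453, 2966, 0]) cube([3710, 200, 2920]);
translate([453, 476, 0]) cube([200, 2490, 2920]);
translate([3963, 476, 0]) cube([200, 2490, 2920]);


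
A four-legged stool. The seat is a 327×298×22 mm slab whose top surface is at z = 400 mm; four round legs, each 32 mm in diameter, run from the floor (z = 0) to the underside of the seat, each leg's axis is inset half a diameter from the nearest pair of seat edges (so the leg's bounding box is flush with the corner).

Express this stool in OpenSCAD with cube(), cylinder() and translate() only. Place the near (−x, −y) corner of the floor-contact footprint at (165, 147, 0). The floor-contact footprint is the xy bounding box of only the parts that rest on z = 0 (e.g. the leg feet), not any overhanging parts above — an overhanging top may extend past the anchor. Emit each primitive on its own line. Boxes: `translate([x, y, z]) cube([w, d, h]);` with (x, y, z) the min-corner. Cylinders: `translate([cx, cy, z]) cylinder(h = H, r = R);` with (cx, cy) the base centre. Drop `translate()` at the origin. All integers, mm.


translate([165, 147, 378]) cube([327, 298, 22]);
translate([181, 163, 0]) cylinder(h = 378, r = 16);
translate([476, 163, 0]) cylinder(h = 378, r = 16);
translate([181, 429, 0]) cylinder(h = 378, r = 16);
translate([476, 429, 0]) cylinder(h = 378, r = 16);


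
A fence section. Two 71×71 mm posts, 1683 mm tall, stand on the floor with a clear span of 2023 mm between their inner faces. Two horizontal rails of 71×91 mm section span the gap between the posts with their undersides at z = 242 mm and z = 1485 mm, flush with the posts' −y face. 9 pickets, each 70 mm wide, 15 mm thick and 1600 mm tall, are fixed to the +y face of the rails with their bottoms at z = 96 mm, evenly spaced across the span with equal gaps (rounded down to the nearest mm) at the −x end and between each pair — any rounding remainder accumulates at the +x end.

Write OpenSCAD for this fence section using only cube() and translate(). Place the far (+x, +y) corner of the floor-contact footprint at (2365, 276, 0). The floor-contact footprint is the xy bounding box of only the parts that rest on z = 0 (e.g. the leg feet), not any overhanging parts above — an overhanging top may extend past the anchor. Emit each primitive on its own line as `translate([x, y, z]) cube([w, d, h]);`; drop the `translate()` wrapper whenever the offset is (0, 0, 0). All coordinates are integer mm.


translate([200, 205, 0]) cube([71, 71, 1683]);
translate([2294, 205, 0]) cube([71, 71, 1683]);
translate([271, 205, 242]) cube([2023, 71, 91]);
translate([271, 205, 1485]) cube([2023, 71, 91]);
translate([410, 276, 96]) cube([70, 15, 1600]);
translate([619, 276, 96]) cube([70, 15, 1600]);
translate([828, 276, 96]) cube([70, 15, 1600]);
translate([1037, 276, 96]) cube([70, 15, 1600]);
translate([1246, 276, 96]) cube([70, 15, 1600]);
translate([1455, 276, 96]) cube([70, 15, 1600]);
translate([1664, 276, 96]) cube([70, 15, 1600]);
translate([1873, 276, 96]) cube([70, 15, 1600]);
translate([2082, 276, 96]) cube([70, 15, 1600]);


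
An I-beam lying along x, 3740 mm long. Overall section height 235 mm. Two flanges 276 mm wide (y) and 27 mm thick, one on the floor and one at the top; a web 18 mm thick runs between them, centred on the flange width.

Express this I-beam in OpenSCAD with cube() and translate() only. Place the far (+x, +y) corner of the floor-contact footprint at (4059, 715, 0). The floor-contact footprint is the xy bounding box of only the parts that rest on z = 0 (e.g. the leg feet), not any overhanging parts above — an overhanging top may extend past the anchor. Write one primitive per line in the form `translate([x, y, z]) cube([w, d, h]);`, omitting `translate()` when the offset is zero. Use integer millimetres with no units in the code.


translate([319, 439, 0]) cube([3740, 276, 27]);
translate([319, 568, 27]) cube([3740, 18, 181]);
translate([319, 439, 208]) cube([3740, 276, 27]);


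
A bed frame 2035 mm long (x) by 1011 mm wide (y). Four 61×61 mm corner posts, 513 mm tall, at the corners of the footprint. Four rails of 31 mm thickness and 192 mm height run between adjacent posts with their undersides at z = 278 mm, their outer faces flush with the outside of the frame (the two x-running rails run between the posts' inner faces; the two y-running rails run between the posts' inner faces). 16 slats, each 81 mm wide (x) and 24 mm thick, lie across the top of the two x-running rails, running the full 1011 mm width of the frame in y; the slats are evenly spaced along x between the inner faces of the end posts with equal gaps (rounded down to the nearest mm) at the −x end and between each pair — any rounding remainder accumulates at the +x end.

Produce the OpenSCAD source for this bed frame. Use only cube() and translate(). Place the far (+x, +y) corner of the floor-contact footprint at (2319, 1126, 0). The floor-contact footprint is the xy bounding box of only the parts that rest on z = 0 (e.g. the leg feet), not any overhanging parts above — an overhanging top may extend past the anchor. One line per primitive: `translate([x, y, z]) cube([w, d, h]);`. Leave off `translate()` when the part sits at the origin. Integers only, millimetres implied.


translate([284, 115, 0]) cube([61, 61, 513]);
translate([284, 1065, 0]) cube([61, 61, 513]);
translate([2258, 115, 0]) cube([61, 61, 513]);
translate([2258, 1065, 0]) cube([61, 61, 513]);
translate([345, 115, 278]) cube([1913, 31, 192]);
translate([345, 1095, 278]) cube([1913, 31, 192]);
translate([284, 176, 278]) cube([31, 889, 192]);
translate([2288, 176, 278]) cube([31, 889, 192]);
translate([381, 115, 470]) cube([81, 1011, 24]);
translate([498, 115, 470]) cube([81, 1011, 24]);
translate([615, 115, 470]) cube([81, 1011, 24]);
translate([732, 115, 470]) cube([81, 1011, 24]);
translate([849, 115, 470]) cube([81, 1011, 24]);
translate([966, 115, 470]) cube([81, 1011, 24]);
translate([1083, 115, 470]) cube([81, 1011, 24]);
translate([1200, 115, 470]) cube([81, 1011, 24]);
translate([1317, 115, 470]) cube([81, 1011, 24]);
translate([1434, 115, 470]) cube([81, 1011, 24]);
translate([1551, 115, 470]) cube([81, 1011, 24]);
translate([1668, 115, 470]) cube([81, 1011, 24]);
translate([1785, 115, 470]) cube([81, 1011, 24]);
translate([1902, 115, 470]) cube([81, 1011, 24]);
translate([2019, 115, 470]) cube([81, 1011, 24]);
translate([2136, 115, 470]) cube([81, 1011, 24]);


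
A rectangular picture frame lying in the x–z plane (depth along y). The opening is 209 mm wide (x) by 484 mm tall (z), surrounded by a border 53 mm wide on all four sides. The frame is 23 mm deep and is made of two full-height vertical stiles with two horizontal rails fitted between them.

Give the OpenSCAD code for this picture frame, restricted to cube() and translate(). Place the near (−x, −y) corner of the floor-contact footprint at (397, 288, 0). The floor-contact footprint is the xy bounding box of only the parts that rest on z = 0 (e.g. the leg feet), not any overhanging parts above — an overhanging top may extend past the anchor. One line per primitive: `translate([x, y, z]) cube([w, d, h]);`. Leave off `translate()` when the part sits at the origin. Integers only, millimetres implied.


translate([397, 288, 0]) cube([53, 23, 590]);
translate([659, 288, 0]) cube([53, 23, 590]);
translate([450, 288, 0]) cube([209, 23, 53]);
translate([450, 288, 537]) cube([209, 23, 53]);


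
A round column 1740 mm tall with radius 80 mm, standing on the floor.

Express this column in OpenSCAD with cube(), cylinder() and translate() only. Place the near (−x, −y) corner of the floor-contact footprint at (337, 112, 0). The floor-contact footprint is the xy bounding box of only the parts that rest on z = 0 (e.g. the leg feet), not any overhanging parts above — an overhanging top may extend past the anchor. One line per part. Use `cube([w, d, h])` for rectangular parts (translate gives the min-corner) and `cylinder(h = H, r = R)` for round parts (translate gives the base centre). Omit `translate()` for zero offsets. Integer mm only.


translate([417, 192, 0]) cylinder(h = 1740, r = 80);


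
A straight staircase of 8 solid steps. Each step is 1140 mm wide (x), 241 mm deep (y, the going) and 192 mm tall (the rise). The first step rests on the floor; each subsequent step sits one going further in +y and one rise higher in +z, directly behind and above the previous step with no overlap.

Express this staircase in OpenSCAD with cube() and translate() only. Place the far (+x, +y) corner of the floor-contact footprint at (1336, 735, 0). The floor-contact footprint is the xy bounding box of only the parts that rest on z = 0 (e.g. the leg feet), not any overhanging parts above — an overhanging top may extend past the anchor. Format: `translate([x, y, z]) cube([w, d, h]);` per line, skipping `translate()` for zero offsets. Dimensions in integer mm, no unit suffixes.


translate([196, 494, 0]) cube([1140, 241, 192]);
translate([196, 735, 192]) cube([1140, 241, 192]);
translate([196, 976, 384]) cube([1140, 241, 192]);
translate([196, 1217, 576]) cube([1140, 241, 192]);
translate([196, 1458, 768]) cube([1140, 241, 192]);
translate([196, 1699, 960]) cube([1140, 241, 192]);
translate([196, 1940, 1152]) cube([1140, 241, 192]);
translate([196, 2181, 1344]) cube([1140, 241, 192]);


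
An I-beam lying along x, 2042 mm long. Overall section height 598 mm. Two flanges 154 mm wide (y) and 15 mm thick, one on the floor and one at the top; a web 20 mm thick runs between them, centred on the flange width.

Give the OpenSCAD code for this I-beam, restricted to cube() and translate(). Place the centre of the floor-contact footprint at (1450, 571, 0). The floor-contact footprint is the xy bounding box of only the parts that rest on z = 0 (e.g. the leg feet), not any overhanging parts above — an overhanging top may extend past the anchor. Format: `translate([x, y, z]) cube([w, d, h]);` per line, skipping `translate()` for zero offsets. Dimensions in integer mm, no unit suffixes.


translate([429, 494, 0]) cube([2042, 154, 15]);
translate([429, 561, 15]) cube([2042, 20, 568]);
translate([429, 494, 583]) cube([2042, 154, 15]);


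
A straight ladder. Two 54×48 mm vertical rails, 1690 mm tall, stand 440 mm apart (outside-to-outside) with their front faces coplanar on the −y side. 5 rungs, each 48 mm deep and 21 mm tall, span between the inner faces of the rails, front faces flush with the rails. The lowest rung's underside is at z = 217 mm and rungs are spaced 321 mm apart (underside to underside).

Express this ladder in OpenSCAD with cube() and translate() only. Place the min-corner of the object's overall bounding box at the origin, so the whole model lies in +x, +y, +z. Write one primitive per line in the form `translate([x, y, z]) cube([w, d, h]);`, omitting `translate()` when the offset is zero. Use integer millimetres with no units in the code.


// rung span = 440 - 2*54 = 332
// rung[k] z = 217 + k*321
cube([54, 48, 1690]);
translate([386, 0, 0]) cube([54, 48, 1690]);
translate([54, 0, 217]) cube([332, 48, 21]);
translate([54, 0, 538]) cube([332, 48, 21]);
translate([54, 0, 859]) cube([332, 48, 21]);
translate([54, 0, 1180]) cube([332, 48, 21]);
translate([54, 0, 1501]) cube([332, 48, 21]);


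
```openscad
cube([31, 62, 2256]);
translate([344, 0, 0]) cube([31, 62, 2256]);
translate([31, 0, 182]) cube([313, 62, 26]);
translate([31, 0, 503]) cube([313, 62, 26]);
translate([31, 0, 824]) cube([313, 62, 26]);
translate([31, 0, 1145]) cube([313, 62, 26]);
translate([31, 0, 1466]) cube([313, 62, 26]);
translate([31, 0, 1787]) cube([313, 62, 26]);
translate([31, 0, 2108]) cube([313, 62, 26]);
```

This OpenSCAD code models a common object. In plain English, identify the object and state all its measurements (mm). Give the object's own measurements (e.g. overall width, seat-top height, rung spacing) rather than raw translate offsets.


A straight ladder. Two 31×62 mm vertical rails, 2256 mm tall, stand 375 mm apart (outside-to-outside) with their front faces coplanar on the −y side. 7 rungs, each 62 mm deep and 26 mm tall, span between the inner faces of the rails, front faces flush with the rails. The lowest rung's underside is at z = 182 mm and rungs are spaced 321 mm apart (underside to underside).


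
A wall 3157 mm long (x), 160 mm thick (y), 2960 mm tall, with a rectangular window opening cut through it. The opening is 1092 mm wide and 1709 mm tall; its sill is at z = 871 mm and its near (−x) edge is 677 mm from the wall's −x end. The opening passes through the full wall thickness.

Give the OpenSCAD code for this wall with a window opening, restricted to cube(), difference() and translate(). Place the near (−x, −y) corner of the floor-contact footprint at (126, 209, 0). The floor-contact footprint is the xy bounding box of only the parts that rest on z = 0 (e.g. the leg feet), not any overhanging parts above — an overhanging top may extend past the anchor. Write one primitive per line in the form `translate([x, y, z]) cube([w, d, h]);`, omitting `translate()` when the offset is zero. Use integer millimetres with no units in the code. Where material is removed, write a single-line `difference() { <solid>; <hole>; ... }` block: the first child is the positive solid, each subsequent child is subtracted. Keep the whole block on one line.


difference() { translate([126, 209, 0]) cube([3157, 160, 2960]); translate([803, 209, 871]) cube([1092, 160, 1709]); }


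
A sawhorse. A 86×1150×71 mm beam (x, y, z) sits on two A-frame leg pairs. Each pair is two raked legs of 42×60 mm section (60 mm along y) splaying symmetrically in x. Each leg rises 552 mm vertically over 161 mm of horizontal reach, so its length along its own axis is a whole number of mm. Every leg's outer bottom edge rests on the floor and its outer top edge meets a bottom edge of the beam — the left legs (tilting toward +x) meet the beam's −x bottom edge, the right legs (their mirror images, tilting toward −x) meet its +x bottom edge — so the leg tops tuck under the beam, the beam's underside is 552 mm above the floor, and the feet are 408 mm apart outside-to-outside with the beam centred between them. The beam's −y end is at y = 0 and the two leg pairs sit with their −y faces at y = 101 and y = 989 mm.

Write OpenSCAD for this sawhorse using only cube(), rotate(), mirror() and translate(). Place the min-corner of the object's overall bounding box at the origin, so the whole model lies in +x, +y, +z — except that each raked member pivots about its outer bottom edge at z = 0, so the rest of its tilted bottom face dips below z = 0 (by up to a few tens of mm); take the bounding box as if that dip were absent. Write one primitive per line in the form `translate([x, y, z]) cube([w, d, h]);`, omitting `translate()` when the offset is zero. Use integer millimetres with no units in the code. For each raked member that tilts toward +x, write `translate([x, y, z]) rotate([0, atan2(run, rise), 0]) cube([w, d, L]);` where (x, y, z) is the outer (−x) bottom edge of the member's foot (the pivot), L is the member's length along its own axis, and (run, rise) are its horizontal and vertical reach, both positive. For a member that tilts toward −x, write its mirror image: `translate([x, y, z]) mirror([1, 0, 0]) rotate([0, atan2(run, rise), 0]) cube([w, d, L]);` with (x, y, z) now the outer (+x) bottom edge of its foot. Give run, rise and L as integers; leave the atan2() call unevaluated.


translate([161, 0, 552]) cube([86, 1150, 71]);
translate([0, 101, 0]) rotate([0, atan2(161, 552), 0]) cube([42, 60, 575]);
translate([408, 101, 0]) mirror([1, 0, 0]) rotate([0, atan2(161, 552), 0]) cube([42, 60, 575]);
translate([0, 989, 0]) rotate([0, atan2(161, 552), 0]) cube([42, 60, 575]);
translate([408, 989, 0]) mirror([1, 0, 0]) rotate([0, atan2(161, 552), 0]) cube([42, 60, 575]);


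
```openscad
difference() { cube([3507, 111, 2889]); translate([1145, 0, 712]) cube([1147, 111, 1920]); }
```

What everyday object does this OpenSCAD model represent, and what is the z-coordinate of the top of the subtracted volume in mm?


A wall with a window opening. The window head height is 2632 mm.

A wall with a rectangular opening subtracted — a window. Sill at z = 712, opening 1920 mm tall, so the head is at 712 + 1920 = 2632 mm.


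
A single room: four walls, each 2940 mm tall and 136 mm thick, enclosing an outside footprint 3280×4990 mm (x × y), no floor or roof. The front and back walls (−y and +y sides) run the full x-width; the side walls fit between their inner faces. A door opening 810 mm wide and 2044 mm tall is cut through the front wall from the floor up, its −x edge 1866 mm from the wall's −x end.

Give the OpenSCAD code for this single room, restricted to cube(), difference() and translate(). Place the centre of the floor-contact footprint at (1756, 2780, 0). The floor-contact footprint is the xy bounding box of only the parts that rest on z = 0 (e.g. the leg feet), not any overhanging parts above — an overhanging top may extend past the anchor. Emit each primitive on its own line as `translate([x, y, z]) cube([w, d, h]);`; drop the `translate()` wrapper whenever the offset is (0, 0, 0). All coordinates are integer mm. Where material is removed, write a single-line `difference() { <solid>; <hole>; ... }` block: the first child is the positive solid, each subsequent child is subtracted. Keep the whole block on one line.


difference() { translate([116, 285, 0]) cube([3280, 136, 2940]); translate([1982, 285, 0]) cube([810, 136, 2044]); }
translate([116, 5139, 0]) cube([3280, 136, 2940]);
translate([116, 421, 0]) cube([136, 4718, 2940]);
translate([3260, 421, 0]) cube([136, 4718, 2940]);


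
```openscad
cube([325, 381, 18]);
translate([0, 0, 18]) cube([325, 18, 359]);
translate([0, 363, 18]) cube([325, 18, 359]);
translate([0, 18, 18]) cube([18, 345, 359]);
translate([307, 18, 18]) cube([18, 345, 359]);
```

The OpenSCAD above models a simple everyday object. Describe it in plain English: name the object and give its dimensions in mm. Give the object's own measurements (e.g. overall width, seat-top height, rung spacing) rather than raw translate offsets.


An open-topped rectangular box: outside dimensions 325×381×377 mm, with a uniform wall and base thickness of 18 mm. The base is a full 325×381 slab on the floor; four walls sit on top of the base. The front and back walls (the −y and +y sides) span the full width; the two side walls fit between them.


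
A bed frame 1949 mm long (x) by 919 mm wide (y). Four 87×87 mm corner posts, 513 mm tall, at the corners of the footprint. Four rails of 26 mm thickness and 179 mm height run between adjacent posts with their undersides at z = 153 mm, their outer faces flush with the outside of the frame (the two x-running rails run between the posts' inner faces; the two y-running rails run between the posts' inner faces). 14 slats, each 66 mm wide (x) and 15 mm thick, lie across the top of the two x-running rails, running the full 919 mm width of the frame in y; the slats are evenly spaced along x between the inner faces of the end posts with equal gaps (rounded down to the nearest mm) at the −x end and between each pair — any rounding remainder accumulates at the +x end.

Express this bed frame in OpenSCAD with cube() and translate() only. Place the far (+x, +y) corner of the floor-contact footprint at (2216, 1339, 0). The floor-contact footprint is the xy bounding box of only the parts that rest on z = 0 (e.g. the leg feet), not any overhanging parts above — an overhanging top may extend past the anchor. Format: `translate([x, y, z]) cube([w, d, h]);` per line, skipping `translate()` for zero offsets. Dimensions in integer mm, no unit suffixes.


translate([267, 420, 0]) cube([87, 87, 513]);
translate([267, 1252, 0]) cube([87, 87, 513]);
translate([2129, 420, 0]) cube([87, 87, 513]);
translate([2129, 1252, 0]) cube([87, 87, 513]);
translate([354, 420, 153]) cube([1775, 26, 179]);
translate([354, 1313, 153]) cube([1775, 26, 179]);
translate([267, 507, 153]) cube([26, 745, 179]);
translate([2190, 507, 153]) cube([26, 745, 179]);
translate([410, 420, 332]) cube([66, 919, 15]);
translate([532, 420, 332]) cube([66, 919, 15]);
translate([654, 420, 332]) cube([66, 919, 15]);
translate([776, 420, 332]) cube([66, 919, 15]);
translate([898, 420, 332]) cube([66, 919, 15]);
translate([1020, 420, 332]) cube([66, 919, 15]);
translate([1142, 420, 332]) cube([66, 919, 15]);
translate([1264, 420, 332]) cube([66, 919, 15]);
translate([1386, 420, 332]) cube([66, 919, 15]);
translate([1508, 420, 332]) cube([66, 919, 15]);
translate([1630, 420, 332]) cube([66, 919, 15]);
translate([1752, 420, 332]) cube([66, 919, 15]);
translate([1874, 420, 332]) cube([66, 919, 15]);
translate([1996, 420, 332]) cube([66, 919, 15]);


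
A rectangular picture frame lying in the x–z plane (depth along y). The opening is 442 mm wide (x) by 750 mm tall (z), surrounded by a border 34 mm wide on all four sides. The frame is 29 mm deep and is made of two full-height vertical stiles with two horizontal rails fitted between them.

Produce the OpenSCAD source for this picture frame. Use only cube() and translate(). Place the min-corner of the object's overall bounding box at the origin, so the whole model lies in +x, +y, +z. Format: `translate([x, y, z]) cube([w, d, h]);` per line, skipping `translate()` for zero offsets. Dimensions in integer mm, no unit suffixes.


cube([34, 29, 818]);
translate([476, 0, 0]) cube([34, 29, 818]);
translate([34, 0, 0]) cube([442, 29, 34]);
translate([34, 0, 784]) cube([442, 29, 34]);


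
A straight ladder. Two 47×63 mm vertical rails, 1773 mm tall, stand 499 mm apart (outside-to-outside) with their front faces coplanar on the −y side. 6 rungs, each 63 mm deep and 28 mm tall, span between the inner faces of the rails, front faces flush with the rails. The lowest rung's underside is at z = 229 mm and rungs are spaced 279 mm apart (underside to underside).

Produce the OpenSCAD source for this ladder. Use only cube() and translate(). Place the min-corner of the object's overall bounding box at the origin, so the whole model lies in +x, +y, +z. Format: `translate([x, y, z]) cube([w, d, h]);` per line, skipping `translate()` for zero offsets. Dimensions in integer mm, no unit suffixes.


cube([47, 63, 1773]);
translate([452, 0, 0]) cube([47, 63, 1773]);
translate([47, 0, 229]) cube([405, 63, 28]);
translate([47, 0, 508]) cube([405, 63, 28]);
translate([47, 0, 787]) cube([405, 63, 28]);
translate([47, 0, 1066]) cube([405, 63, 28]);
translate([47, 0, 1345]) cube([405, 63, 28]);
translate([47, 0, 1624]) cube([405, 63, 28]);


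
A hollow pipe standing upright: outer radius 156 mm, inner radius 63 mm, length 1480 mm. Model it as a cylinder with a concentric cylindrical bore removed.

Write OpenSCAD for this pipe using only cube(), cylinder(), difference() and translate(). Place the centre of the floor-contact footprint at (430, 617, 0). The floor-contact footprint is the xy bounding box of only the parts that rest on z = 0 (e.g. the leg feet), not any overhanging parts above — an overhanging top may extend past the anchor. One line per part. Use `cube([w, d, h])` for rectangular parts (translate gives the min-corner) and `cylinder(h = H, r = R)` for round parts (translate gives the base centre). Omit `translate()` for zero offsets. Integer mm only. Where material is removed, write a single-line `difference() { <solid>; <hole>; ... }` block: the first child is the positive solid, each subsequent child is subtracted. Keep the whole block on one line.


difference() { translate([430, 617, 0]) cylinder(h = 1480, r = 156); translate([430, 617, 0]) cylinder(h = 1480, r = 63); }


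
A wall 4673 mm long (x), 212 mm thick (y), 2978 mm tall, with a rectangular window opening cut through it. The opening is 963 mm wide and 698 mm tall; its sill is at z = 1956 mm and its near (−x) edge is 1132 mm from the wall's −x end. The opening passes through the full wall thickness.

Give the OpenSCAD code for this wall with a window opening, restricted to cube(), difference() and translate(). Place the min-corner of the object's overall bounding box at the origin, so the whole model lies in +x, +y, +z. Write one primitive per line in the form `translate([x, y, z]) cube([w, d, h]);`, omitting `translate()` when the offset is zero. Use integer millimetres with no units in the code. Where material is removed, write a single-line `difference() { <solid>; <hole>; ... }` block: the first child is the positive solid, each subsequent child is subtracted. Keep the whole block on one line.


difference() { cube([4673, 212, 2978]); translate([1132, 0, 1956]) cube([963, 212, 698]); }


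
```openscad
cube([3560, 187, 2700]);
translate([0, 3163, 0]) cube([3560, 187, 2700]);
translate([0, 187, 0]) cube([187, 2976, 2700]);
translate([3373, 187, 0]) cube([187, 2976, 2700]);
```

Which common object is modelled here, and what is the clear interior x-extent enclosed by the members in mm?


A house (or room) frame. The interior width is 3186 mm.

Four 2700 mm walls enclosing a rectangle with no floor or roof — a room or house frame. Outside width is 3560 mm and wall thickness is 187 mm, so the interior width is 3560 − 2 × 187 = 3186 mm.


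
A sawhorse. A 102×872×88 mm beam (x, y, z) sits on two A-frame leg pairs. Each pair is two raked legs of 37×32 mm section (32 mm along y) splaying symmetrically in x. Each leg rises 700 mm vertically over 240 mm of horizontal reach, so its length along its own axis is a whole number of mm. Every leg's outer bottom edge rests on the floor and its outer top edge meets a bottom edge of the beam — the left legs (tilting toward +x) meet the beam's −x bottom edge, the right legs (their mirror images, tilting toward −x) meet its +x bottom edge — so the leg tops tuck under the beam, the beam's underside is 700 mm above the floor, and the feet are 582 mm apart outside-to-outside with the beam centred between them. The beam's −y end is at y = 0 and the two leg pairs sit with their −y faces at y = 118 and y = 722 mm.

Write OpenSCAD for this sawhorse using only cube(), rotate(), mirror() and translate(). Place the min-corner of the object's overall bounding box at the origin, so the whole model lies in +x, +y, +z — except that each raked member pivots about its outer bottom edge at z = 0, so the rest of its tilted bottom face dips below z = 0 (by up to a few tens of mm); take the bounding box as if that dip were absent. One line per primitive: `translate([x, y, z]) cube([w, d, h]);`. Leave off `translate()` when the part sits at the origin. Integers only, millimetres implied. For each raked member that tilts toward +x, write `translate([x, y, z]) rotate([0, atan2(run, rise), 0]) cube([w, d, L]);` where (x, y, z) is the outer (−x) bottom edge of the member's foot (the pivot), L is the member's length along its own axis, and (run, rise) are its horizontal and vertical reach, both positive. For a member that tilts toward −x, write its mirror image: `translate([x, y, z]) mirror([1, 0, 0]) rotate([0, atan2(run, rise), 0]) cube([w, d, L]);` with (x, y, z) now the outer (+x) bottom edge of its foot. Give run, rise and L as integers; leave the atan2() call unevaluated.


translate([240, 0, 700]) cube([102, 872, 88]);
translate([0, 118, 0]) rotate([0, atan2(240, 700), 0]) cube([37, 32, 740]);
translate([582, 118, 0]) mirror([1, 0, 0]) rotate([0, atan2(240, 700), 0]) cube([37, 32, 740]);
translate([0, 722, 0]) rotate([0, atan2(240, 700), 0]) cube([37, 32, 740]);
translate([582, 722, 0]) mirror([1, 0, 0]) rotate([0, atan2(240, 700), 0]) cube([37, 32, 740]);


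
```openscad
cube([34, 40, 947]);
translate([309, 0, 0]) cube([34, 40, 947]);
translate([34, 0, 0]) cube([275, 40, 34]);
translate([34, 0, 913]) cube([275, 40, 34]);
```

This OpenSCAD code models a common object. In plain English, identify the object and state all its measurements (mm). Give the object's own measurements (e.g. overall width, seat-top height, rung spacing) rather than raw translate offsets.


A rectangular picture frame lying in the x–z plane (depth along y). The opening is 275 mm wide (x) by 879 mm tall (z), surrounded by a border 34 mm wide on all four sides. The frame is 40 mm deep and is made of two full-height vertical stiles with two horizontal rails fitted between them.


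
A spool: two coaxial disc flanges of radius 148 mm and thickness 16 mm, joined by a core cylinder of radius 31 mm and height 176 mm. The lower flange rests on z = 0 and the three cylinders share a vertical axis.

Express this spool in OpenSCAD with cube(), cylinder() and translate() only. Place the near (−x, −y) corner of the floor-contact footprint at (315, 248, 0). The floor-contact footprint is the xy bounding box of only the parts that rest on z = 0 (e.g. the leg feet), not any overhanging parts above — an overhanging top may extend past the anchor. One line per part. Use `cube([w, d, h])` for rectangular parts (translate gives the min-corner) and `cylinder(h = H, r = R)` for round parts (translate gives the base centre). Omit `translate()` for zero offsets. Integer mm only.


translate([463, 396, 0]) cylinder(h = 16, r = 148);
translate([463, 396, 16]) cylinder(h = 176, r = 31);
translate([463, 396, 192]) cylinder(h = 16, r = 148);


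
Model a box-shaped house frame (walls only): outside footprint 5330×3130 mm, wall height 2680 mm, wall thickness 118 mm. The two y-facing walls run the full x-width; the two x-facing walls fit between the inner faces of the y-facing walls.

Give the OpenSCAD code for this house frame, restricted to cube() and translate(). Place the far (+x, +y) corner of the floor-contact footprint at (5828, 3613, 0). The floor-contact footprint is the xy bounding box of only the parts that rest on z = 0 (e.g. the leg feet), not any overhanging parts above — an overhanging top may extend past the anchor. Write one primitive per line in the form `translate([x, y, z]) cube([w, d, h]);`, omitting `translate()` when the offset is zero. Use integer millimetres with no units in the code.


translate([498, 483, 0]) cube([5330, 118, 2680]);
translate([498, 3495, 0]) cube([5330, 118, 2680]);
translate([498, 601, 0]) cube([118, 2894, 2680]);
translate([5710, 601, 0]) cube([118, 2894, 2680]);


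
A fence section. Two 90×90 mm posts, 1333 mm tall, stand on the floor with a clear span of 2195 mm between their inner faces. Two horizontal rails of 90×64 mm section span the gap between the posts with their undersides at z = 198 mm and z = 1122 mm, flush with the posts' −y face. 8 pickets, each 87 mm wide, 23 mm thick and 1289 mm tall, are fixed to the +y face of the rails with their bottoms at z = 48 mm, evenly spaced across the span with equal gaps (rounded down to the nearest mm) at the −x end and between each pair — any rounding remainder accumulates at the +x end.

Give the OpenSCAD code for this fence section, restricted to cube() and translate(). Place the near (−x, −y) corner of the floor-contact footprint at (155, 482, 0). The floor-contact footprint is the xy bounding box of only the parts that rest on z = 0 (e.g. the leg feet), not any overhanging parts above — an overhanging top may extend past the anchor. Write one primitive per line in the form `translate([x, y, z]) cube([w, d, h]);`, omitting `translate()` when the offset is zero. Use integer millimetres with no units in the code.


translate([155, 482, 0]) cube([90, 90, 1333]);
translate([2440, 482, 0]) cube([90, 90, 1333]);
translate([245, 482, 198]) cube([2195, 90, 64]);
translate([245, 482, 1122]) cube([2195, 90, 64]);
translate([411, 572, 48]) cube([87, 23, 1289]);
translate([664, 572, 48]) cube([87, 23, 1289]);
translate([917, 572, 48]) cube([87, 23, 1289]);
translate([1170, 572, 48]) cube([87, 23, 1289]);
translate([1423, 572, 48]) cube([87, 23, 1289]);
translate([1676, 572, 48]) cube([87, 23, 1289]);
translate([1929, 572, 48]) cube([87, 23, 1289]);
translate([2182, 572, 48]) cube([87, 23, 1289]);


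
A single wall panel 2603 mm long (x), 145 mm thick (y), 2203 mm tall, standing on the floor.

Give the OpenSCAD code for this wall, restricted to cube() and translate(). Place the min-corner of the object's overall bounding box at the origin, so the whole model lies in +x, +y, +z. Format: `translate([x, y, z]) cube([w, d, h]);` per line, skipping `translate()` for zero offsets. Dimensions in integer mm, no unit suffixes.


cube([2603, 145, 2203]);
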